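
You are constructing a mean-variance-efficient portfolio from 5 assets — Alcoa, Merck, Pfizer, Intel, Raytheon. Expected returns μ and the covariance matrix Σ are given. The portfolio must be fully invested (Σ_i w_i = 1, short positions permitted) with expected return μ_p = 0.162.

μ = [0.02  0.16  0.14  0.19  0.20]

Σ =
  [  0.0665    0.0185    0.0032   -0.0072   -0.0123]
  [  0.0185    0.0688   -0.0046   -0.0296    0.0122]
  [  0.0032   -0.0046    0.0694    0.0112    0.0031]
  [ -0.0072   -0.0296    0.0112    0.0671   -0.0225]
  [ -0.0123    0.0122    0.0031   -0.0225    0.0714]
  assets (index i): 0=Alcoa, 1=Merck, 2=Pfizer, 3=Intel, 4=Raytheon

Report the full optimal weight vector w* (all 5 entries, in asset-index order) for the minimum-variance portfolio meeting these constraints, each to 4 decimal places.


0.1150  0.2244  0.0824  0.3389  0.2394

g=Σ⁻¹μ = [0.4768  4.0738  1.1487  5.8198  3.9713]
h=Σ⁻¹𝟙 = [16.7027  20.2657  8.8010  31.9100  23.0937]
a=μᵀg=2.722173  b=𝟙ᵀg=15.490350  c=𝟙ᵀh=100.773085  D=ac−b²=34.370774
λ₁=(c·0.162−b)/D = (100.773085·0.162−15.490350)/34.370774 = 0.024291
λ₂=(a−b·0.162)/D = (2.722173−15.490350·0.162)/34.370774 = 0.006189
w* = 0.024291·g + 0.006189·h:
  w_0 = 0.024291·0.4768 + 0.006189·16.7027 = 0.1150  (Alcoa)
  w_1 = 0.024291·4.0738 + 0.006189·20.2657 = 0.2244  (Merck)
  w_2 = 0.024291·1.1487 + 0.006189·8.8010 = 0.0824  (Pfizer)
  w_3 = 0.024291·5.8198 + 0.006189·31.9100 = 0.3389  (Intel)
  w_4 = 0.024291·3.9713 + 0.006189·23.0937 = 0.2394  (Raytheon)
Σw_i=1.0000  μᵀw=0.1620
σ²=wᵀΣw=λ₁·μ_p+λ₂ = 0.024291·0.162 + 0.006189 = 0.010125 ≈ 0.0101


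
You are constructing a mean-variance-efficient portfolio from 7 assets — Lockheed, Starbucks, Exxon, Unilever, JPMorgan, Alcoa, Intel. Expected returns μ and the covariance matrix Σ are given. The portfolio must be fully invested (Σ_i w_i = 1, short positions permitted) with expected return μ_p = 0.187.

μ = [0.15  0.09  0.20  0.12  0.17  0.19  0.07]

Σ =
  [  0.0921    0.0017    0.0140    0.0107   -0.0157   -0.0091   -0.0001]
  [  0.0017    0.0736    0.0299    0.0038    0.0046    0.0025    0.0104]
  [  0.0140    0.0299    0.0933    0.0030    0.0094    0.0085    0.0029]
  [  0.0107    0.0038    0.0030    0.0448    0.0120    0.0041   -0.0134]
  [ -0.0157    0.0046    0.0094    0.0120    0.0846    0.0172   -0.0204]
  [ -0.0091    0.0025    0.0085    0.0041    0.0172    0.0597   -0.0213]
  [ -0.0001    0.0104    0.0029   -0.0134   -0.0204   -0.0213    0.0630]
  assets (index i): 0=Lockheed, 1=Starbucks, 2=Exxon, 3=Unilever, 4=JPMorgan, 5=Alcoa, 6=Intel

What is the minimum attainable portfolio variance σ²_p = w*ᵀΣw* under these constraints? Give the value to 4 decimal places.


p=Σ⁻¹μ = [1.9019  -0.1728  1.1800  2.3323  1.9790  3.8383  3.5230]
q=Σ⁻¹𝟙 = [12.5472  5.1346  1.9037  22.6365  13.2916  24.3161  32.2976]
a=μᵀp=2.097942  b=𝟙ᵀp=14.581778  c=𝟙ᵀq=112.127253  D=ac−b²=22.608258
λ₁=(c·0.187−b)/D = (112.127253·0.187−14.581778)/22.608258 = 0.282464
λ₂=(a−b·0.187)/D = (2.097942−14.581778·0.187)/22.608258 = -0.027815
w* = 0.282464·p + -0.027815·q:
  w_0 = 0.282464·1.9019 + -0.027815·12.5472 = 0.1882  (Lockheed)
  w_1 = 0.282464·-0.1728 + -0.027815·5.1346 = -0.1916  (Starbucks)
  w_2 = 0.282464·1.1800 + -0.027815·1.9037 = 0.2804  (Exxon)
  w_3 = 0.282464·2.3323 + -0.027815·22.6365 = 0.0292  (Unilever)
  w_4 = 0.282464·1.9790 + -0.027815·13.2916 = 0.1893  (JPMorgan)
  w_5 = 0.282464·3.8383 + -0.027815·24.3161 = 0.4078  (Alcoa)
  w_6 = 0.282464·3.5230 + -0.027815·32.2976 = 0.0967  (Intel)
Σw_i=1.0000  μᵀw=0.1870
σ²=wᵀΣw=λ₁·μ_p+λ₂ = 0.282464·0.187 + -0.027815 = 0.025006 ≈ 0.0250

0.0250


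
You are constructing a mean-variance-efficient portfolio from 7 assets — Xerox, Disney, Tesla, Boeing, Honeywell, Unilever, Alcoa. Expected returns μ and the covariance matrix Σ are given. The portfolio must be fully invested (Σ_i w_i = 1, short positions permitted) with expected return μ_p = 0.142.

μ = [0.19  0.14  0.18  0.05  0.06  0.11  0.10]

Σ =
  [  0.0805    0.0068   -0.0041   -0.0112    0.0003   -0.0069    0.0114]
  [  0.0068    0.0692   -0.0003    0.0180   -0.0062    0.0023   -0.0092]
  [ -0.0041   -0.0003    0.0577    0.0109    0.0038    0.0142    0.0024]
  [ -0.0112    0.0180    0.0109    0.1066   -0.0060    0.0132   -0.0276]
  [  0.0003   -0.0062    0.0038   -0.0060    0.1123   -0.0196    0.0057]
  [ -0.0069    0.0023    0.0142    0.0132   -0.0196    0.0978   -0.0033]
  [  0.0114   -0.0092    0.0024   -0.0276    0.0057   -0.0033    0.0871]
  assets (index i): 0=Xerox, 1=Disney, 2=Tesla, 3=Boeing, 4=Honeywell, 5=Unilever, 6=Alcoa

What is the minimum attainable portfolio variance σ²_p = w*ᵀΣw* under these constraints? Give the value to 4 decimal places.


0.0136

u=Σ⁻¹μ = [2.3184  1.9011  2.9197  0.2840  0.6619  0.9493  1.0477]
v=Σ⁻¹𝟙 = [12.2364  13.1435  12.5646  10.0758  10.7950  10.2238  13.7953]
a=μᵀu=1.495324  b=𝟙ᵀu=10.082266  c=𝟙ᵀv=82.834352  D=ac−b²=22.212091
λ₁=(c·0.142−b)/D = (82.834352·0.142−10.082266)/22.212091 = 0.075644
λ₂=(a−b·0.142)/D = (1.495324−10.082266·0.142)/22.212091 = 0.002865
w* = 0.075644·u + 0.002865·v:
  w_0 = 0.075644·2.3184 + 0.002865·12.2364 = 0.2104  (Xerox)
  w_1 = 0.075644·1.9011 + 0.002865·13.1435 = 0.1815  (Disney)
  w_2 = 0.075644·2.9197 + 0.002865·12.5646 = 0.2569  (Tesla)
  w_3 = 0.075644·0.2840 + 0.002865·10.0758 = 0.0504  (Boeing)
  w_4 = 0.075644·0.6619 + 0.002865·10.7950 = 0.0810  (Honeywell)
  w_5 = 0.075644·0.9493 + 0.002865·10.2238 = 0.1011  (Unilever)
  w_6 = 0.075644·1.0477 + 0.002865·13.7953 = 0.1188  (Alcoa)
Σw_i=1.0000  μᵀw=0.1420
σ²=wᵀΣw=λ₁·μ_p+λ₂ = 0.075644·0.142 + 0.002865 = 0.013607 ≈ 0.0136


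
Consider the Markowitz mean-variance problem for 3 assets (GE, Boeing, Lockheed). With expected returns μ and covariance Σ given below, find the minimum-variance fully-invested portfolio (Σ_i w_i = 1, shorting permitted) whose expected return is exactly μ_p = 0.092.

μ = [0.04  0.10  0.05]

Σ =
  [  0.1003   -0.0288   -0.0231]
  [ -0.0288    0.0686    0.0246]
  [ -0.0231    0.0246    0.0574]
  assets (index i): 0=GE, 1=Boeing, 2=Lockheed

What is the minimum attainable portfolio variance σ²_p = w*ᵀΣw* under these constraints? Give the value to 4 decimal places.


0.0444

u=Σ⁻¹μ = [1.0100  1.6821  0.5566]
v=Σ⁻¹𝟙 = [18.7206  15.9369  18.1254]
a=μᵀu=0.236446  b=𝟙ᵀu=3.248783  c=𝟙ᵀv=52.782918  D=ac−b²=1.925740
λ₁=(c·0.092−b)/D = (52.782918·0.092−3.248783)/1.925740 = 0.834612
λ₂=(a−b·0.092)/D = (0.236446−3.248783·0.092)/1.925740 = -0.032425
w* = 0.834612·u + -0.032425·v:
  w_0 = 0.834612·1.0100 + -0.032425·18.7206 = 0.2360  (GE)
  w_1 = 0.834612·1.6821 + -0.032425·15.9369 = 0.8872  (Boeing)
  w_2 = 0.834612·0.5566 + -0.032425·18.1254 = -0.1231  (Lockheed)
Σw_i=1.0000  μᵀw=0.0920
σ²=wᵀΣw=λ₁·μ_p+λ₂ = 0.834612·0.092 + -0.032425 = 0.044360 ≈ 0.0444


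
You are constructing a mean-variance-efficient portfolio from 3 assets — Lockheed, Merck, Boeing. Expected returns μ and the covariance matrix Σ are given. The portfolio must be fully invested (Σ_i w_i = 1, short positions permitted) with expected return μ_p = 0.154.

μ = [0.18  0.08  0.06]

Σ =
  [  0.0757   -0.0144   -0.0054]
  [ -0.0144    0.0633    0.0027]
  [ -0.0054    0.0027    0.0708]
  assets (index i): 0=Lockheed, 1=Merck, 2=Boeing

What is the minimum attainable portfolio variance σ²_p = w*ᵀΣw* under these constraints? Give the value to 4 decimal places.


0.0402

g=Σ⁻¹μ = [2.8021  1.8590  0.9903]
h=Σ⁻¹𝟙 = [17.9238  19.2458  14.7574]
a=μᵀg=0.712513  b=𝟙ᵀg=5.651384  c=𝟙ᵀh=51.926948  D=ac−b²=5.060488
λ₁=(c·0.154−b)/D = (51.926948·0.154−5.651384)/5.060488 = 0.463466
λ₂=(a−b·0.154)/D = (0.712513−5.651384·0.154)/5.060488 = -0.031183
w* = 0.463466·g + -0.031183·h:
  w_0 = 0.463466·2.8021 + -0.031183·17.9238 = 0.7398  (Lockheed)
  w_1 = 0.463466·1.8590 + -0.031183·19.2458 = 0.2615  (Merck)
  w_2 = 0.463466·0.9903 + -0.031183·14.7574 = -0.0012  (Boeing)
Σw_i=1.0000  μᵀw=0.1540
σ²=wᵀΣw=λ₁·μ_p+λ₂ = 0.463466·0.154 + -0.031183 = 0.040191 ≈ 0.0402


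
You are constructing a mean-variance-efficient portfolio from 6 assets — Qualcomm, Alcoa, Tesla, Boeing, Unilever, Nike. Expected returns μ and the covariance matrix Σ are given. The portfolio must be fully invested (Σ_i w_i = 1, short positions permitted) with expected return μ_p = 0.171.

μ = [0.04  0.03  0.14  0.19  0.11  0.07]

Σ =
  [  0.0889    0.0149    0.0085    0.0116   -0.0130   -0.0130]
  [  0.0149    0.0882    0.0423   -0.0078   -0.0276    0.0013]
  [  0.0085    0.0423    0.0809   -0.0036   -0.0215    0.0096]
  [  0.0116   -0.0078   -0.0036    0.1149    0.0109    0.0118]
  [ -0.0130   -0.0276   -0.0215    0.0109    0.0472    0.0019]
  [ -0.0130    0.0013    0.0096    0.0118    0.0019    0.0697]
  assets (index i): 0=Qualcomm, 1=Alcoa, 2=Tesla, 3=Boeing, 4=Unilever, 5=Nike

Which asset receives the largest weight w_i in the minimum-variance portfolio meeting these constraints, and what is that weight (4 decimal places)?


u=Σ⁻¹μ = [0.5686  0.2486  2.4574  1.3185  3.4292  0.4506]
v=Σ⁻¹𝟙 = [14.6486  15.4111  11.4289  3.6252  38.0552  13.5667]
a=μᵀu=1.033500  b=𝟙ᵀu=8.472855  c=𝟙ᵀv=96.735731  D=ac−b²=28.187059
λ₁=(c·0.171−b)/D = (96.735731·0.171−8.472855)/28.187059 = 0.286265
λ₂=(a−b·0.171)/D = (1.033500−8.472855·0.171)/28.187059 = -0.014736
w* = 0.286265·u + -0.014736·v:
  w_0 = 0.286265·0.5686 + -0.014736·14.6486 = -0.0531  (Qualcomm)
  w_1 = 0.286265·0.2486 + -0.014736·15.4111 = -0.1559  (Alcoa)
  w_2 = 0.286265·2.4574 + -0.014736·11.4289 = 0.5350  (Tesla)
  w_3 = 0.286265·1.3185 + -0.014736·3.6252 = 0.3240  (Boeing)
  w_4 = 0.286265·3.4292 + -0.014736·38.0552 = 0.4209  (Unilever)
  w_5 = 0.286265·0.4506 + -0.014736·13.5667 = -0.0709  (Nike)
Σw_i=1.0000  μᵀw=0.1710
σ²=wᵀΣw=λ₁·μ_p+λ₂ = 0.286265·0.171 + -0.014736 = 0.034215 ≈ 0.0342

Tesla (0.5350)


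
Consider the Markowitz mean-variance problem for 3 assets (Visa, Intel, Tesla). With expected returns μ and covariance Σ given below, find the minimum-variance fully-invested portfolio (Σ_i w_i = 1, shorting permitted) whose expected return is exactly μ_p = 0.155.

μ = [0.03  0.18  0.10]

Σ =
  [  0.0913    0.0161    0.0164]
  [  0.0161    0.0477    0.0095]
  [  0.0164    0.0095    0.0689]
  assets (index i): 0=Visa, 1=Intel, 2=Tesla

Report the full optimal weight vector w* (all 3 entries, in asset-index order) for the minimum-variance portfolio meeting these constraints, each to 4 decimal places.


u=Σ⁻¹μ = [-0.5210  3.7383  1.0600]
v=Σ⁻¹𝟙 = [6.0623  16.7757  10.7578]
a=μᵀu=0.763267  b=𝟙ᵀu=4.277263  c=𝟙ᵀv=33.595686  D=ac−b²=7.347486
λ₁=(c·0.155−b)/D = (33.595686·0.155−4.277263)/7.347486 = 0.126583
λ₂=(a−b·0.155)/D = (0.763267−4.277263·0.155)/7.347486 = 0.013650
w* = 0.126583·u + 0.013650·v:
  w_0 = 0.126583·-0.5210 + 0.013650·6.0623 = 0.0168  (Visa)
  w_1 = 0.126583·3.7383 + 0.013650·16.7757 = 0.7022  (Intel)
  w_2 = 0.126583·1.0600 + 0.013650·10.7578 = 0.2810  (Tesla)
Σw_i=1.0000  μᵀw=0.1550
σ²=wᵀΣw=λ₁·μ_p+λ₂ = 0.126583·0.155 + 0.013650 = 0.033270 ≈ 0.0333

0.0168  0.7022  0.2810


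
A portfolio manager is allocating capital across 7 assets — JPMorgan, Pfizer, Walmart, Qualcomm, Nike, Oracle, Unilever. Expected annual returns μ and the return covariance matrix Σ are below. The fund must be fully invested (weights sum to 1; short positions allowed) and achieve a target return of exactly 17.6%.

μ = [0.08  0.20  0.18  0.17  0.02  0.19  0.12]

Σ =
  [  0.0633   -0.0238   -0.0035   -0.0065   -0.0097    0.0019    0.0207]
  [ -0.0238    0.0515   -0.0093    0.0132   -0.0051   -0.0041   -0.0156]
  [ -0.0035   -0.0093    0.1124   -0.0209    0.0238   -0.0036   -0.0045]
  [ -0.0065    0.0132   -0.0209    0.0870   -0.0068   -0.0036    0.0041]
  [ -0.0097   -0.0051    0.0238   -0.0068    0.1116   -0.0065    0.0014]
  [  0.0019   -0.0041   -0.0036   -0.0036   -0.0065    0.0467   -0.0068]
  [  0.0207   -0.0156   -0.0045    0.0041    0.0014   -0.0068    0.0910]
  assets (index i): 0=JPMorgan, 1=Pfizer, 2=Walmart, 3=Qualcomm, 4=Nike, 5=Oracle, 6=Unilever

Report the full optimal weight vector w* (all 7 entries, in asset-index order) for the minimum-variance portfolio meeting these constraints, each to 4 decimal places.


p=Σ⁻¹μ = [3.3124  6.5036  2.7517  2.0396  0.5818  5.2621  2.1086]
q=Σ⁻¹𝟙 = [29.6759  40.0864  14.2863  12.6455  12.6470  29.4919  13.2564]
a=μᵀp=3.672222  b=𝟙ᵀp=22.559805  c=𝟙ᵀq=152.089551  D=ac−b²=49.561862
λ₁=(c·0.176−b)/D = (152.089551·0.176−22.559805)/49.561862 = 0.084903
λ₂=(a−b·0.176)/D = (3.672222−22.559805·0.176)/49.561862 = -0.006019
w* = 0.084903·p + -0.006019·q:
  w_0 = 0.084903·3.3124 + -0.006019·29.6759 = 0.1026  (JPMorgan)
  w_1 = 0.084903·6.5036 + -0.006019·40.0864 = 0.3109  (Pfizer)
  w_2 = 0.084903·2.7517 + -0.006019·14.2863 = 0.1476  (Walmart)
  w_3 = 0.084903·2.0396 + -0.006019·12.6455 = 0.0971  (Qualcomm)
  w_4 = 0.084903·0.5818 + -0.006019·12.6470 = -0.0267  (Nike)
  w_5 = 0.084903·5.2621 + -0.006019·29.4919 = 0.2693  (Oracle)
  w_6 = 0.084903·2.1086 + -0.006019·13.2564 = 0.0992  (Unilever)
Σw_i=1.0000  μᵀw=0.1760
σ²=wᵀΣw=λ₁·μ_p+λ₂ = 0.084903·0.176 + -0.006019 = 0.008924 ≈ 0.0089

0.1026  0.3109  0.1476  0.0971  -0.0267  0.2693  0.0992


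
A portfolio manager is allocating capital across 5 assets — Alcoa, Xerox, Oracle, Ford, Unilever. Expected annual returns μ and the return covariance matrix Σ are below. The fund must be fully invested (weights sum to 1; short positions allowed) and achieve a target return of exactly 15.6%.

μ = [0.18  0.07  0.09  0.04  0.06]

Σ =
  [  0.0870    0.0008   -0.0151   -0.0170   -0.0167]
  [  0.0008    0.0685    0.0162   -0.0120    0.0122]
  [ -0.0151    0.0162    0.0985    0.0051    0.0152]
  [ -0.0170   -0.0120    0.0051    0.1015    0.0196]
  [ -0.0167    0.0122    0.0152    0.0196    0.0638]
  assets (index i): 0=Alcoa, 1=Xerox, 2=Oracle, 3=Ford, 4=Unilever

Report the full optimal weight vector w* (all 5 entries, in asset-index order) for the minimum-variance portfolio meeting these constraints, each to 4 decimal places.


0.7379  -0.0544  0.2375  -0.0435  0.1225

u=Σ⁻¹μ = [2.5638  0.6844  0.9996  0.6530  1.0419]
v=Σ⁻¹𝟙 = [17.4360  12.2150  8.3094  11.4008  12.4201]
a=μᵀu=0.687978  b=𝟙ᵀu=5.942596  c=𝟙ᵀv=61.781113  D=ac−b²=7.189588
λ₁=(c·0.156−b)/D = (61.781113·0.156−5.942596)/7.189588 = 0.513974
λ₂=(a−b·0.156)/D = (0.687978−5.942596·0.156)/7.189588 = -0.033252
w* = 0.513974·u + -0.033252·v:
  w_0 = 0.513974·2.5638 + -0.033252·17.4360 = 0.7379  (Alcoa)
  w_1 = 0.513974·0.6844 + -0.033252·12.2150 = -0.0544  (Xerox)
  w_2 = 0.513974·0.9996 + -0.033252·8.3094 = 0.2375  (Oracle)
  w_3 = 0.513974·0.6530 + -0.033252·11.4008 = -0.0435  (Ford)
  w_4 = 0.513974·1.0419 + -0.033252·12.4201 = 0.1225  (Unilever)
Σw_i=1.0000  μᵀw=0.1560
σ²=wᵀΣw=λ₁·μ_p+λ₂ = 0.513974·0.156 + -0.033252 = 0.046928 ≈ 0.0469


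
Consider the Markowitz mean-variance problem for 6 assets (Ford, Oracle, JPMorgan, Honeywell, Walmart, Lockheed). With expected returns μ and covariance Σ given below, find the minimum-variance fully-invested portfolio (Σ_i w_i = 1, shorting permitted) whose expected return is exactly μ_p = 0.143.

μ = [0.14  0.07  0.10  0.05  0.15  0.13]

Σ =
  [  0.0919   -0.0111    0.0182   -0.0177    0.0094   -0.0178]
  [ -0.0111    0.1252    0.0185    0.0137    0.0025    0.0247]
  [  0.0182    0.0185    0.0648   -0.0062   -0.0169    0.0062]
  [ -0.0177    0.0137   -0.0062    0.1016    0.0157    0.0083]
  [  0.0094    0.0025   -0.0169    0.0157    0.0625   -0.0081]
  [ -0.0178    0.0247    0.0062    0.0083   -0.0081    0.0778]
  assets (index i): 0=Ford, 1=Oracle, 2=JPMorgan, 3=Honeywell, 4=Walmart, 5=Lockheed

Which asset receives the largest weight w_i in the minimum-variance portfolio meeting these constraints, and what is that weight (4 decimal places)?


Walmart (0.4382)

x=Σ⁻¹μ = [1.3209  -0.0897  1.7720  0.2185  2.9065  2.1397]
y=Σ⁻¹𝟙 = [10.4770  2.4664  16.0219  8.3055  18.4147  14.2218]
a=μᵀx=1.080909  b=𝟙ᵀx=8.267938  c=𝟙ᵀy=69.907308  D=ac−b²=7.204650
λ₁=(c·0.143−b)/D = (69.907308·0.143−8.267938)/7.204650 = 0.239957
λ₂=(a−b·0.143)/D = (1.080909−8.267938·0.143)/7.204650 = -0.014075
w* = 0.239957·x + -0.014075·y:
  w_0 = 0.239957·1.3209 + -0.014075·10.4770 = 0.1695  (Ford)
  w_1 = 0.239957·-0.0897 + -0.014075·2.4664 = -0.0562  (Oracle)
  w_2 = 0.239957·1.7720 + -0.014075·16.0219 = 0.1997  (JPMorgan)
  w_3 = 0.239957·0.2185 + -0.014075·8.3055 = -0.0645  (Honeywell)
  w_4 = 0.239957·2.9065 + -0.014075·18.4147 = 0.4382  (Walmart)
  w_5 = 0.239957·2.1397 + -0.014075·14.2218 = 0.3133  (Lockheed)
Σw_i=1.0000  μᵀw=0.1430
σ²=wᵀΣw=λ₁·μ_p+λ₂ = 0.239957·0.143 + -0.014075 = 0.020239 ≈ 0.0202


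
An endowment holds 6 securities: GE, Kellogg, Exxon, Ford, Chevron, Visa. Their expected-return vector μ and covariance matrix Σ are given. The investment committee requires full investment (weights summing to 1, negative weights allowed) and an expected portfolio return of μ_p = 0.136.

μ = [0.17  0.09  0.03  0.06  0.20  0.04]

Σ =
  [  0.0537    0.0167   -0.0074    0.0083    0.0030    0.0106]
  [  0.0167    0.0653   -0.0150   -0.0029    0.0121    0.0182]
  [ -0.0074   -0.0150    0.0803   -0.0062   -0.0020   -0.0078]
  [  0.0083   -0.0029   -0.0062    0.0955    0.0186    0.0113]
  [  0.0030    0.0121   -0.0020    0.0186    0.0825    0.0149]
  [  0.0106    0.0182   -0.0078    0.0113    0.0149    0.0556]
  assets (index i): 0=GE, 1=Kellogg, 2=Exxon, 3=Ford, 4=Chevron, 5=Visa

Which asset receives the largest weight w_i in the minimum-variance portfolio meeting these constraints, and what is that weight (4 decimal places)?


p=Σ⁻¹μ = [3.0942  0.4816  0.7554  0.0308  2.3534  -0.5591]
q=Σ⁻¹𝟙 = [13.5726  12.1746  17.7997  8.3097  6.5079  10.4770]
a=μᵀp=1.042187  b=𝟙ᵀp=6.156295  c=𝟙ᵀq=68.841522  D=ac−b²=33.845792
λ₁=(c·0.136−b)/D = (68.841522·0.136−6.156295)/33.845792 = 0.094728
λ₂=(a−b·0.136)/D = (1.042187−6.156295·0.136)/33.845792 = 0.006055
w* = 0.094728·p + 0.006055·q:
  w_0 = 0.094728·3.0942 + 0.006055·13.5726 = 0.3753  (GE)
  w_1 = 0.094728·0.4816 + 0.006055·12.1746 = 0.1193  (Kellogg)
  w_2 = 0.094728·0.7554 + 0.006055·17.7997 = 0.1793  (Exxon)
  w_3 = 0.094728·0.0308 + 0.006055·8.3097 = 0.0532  (Ford)
  w_4 = 0.094728·2.3534 + 0.006055·6.5079 = 0.2623  (Chevron)
  w_5 = 0.094728·-0.5591 + 0.006055·10.4770 = 0.0105  (Visa)
Σw_i=1.0000  μᵀw=0.1360
σ²=wᵀΣw=λ₁·μ_p+λ₂ = 0.094728·0.136 + 0.006055 = 0.018938 ≈ 0.0189

GE (0.3753)


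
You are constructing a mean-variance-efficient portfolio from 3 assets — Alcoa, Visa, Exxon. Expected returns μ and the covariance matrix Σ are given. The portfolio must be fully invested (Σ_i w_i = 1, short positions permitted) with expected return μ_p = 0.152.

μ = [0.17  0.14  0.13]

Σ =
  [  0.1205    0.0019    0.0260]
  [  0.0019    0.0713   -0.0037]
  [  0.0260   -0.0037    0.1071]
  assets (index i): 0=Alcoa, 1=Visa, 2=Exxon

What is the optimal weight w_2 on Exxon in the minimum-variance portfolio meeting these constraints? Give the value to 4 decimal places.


g=Σ⁻¹μ = [1.1638  1.9844  0.9999]
h=Σ⁻¹𝟙 = [6.2813  14.2889  8.3058]
a=μᵀg=0.605638  b=𝟙ᵀg=4.148026  c=𝟙ᵀh=28.876033  D=ac−b²=0.282302
λ₁=(c·0.152−b)/D = (28.876033·0.152−4.148026)/0.282302 = 0.854160
λ₂=(a−b·0.152)/D = (0.605638−4.148026·0.152)/0.282302 = -0.088069
w* = 0.854160·g + -0.088069·h:
  w_0 = 0.854160·1.1638 + -0.088069·6.2813 = 0.4409  (Alcoa)
  w_1 = 0.854160·1.9844 + -0.088069·14.2889 = 0.4366  (Visa)
  w_2 = 0.854160·0.9999 + -0.088069·8.3058 = 0.1226  (Exxon)
Σw_i=1.0000  μᵀw=0.1520
σ²=wᵀΣw=λ₁·μ_p+λ₂ = 0.854160·0.152 + -0.088069 = 0.041764 ≈ 0.0418

0.1226


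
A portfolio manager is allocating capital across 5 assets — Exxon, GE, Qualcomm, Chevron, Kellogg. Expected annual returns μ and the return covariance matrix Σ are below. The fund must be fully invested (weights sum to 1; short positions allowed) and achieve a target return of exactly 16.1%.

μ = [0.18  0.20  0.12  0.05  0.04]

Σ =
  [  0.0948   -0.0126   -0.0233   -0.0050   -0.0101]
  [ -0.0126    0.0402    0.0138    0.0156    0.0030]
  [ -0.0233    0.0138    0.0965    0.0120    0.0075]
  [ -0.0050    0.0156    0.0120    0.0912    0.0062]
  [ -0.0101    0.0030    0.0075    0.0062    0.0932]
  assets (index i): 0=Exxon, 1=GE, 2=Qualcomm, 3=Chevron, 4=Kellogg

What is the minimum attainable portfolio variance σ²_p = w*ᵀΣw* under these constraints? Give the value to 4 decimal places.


g=Σ⁻¹μ = [2.9658  5.6370  1.1692  -0.4415  0.5044]
h=Σ⁻¹𝟙 = [17.5496  24.0179  9.6094  5.8271  10.6974]
a=μᵀg=1.799648  b=𝟙ᵀg=9.834891  c=𝟙ᵀh=67.701422  D=ac−b²=25.113660
λ₁=(c·0.161−b)/D = (67.701422·0.161−9.834891)/25.113660 = 0.042409
λ₂=(a−b·0.161)/D = (1.799648−9.834891·0.161)/25.113660 = 0.008610
w* = 0.042409·g + 0.008610·h:
  w_0 = 0.042409·2.9658 + 0.008610·17.5496 = 0.2769  (Exxon)
  w_1 = 0.042409·5.6370 + 0.008610·24.0179 = 0.4459  (GE)
  w_2 = 0.042409·1.1692 + 0.008610·9.6094 = 0.1323  (Qualcomm)
  w_3 = 0.042409·-0.4415 + 0.008610·5.8271 = 0.0314  (Chevron)
  w_4 = 0.042409·0.5044 + 0.008610·10.6974 = 0.1135  (Kellogg)
Σw_i=1.0000  μᵀw=0.1610
σ²=wᵀΣw=λ₁·μ_p+λ₂ = 0.042409·0.161 + 0.008610 = 0.015438 ≈ 0.0154

0.0154


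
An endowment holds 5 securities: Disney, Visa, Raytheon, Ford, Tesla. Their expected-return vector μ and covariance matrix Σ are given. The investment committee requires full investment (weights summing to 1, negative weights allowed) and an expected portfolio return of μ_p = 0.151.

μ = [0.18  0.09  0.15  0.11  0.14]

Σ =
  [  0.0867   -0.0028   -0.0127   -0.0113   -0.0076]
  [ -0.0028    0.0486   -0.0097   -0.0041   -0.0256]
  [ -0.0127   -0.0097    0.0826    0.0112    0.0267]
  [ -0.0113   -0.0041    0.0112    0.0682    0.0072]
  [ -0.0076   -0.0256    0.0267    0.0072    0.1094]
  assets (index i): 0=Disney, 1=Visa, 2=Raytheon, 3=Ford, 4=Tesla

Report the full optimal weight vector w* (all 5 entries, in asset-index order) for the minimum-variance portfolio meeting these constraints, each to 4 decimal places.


x=Σ⁻¹μ = [2.8448  3.4397  1.8600  1.8051  1.7095]
y=Σ⁻¹𝟙 = [17.6728  32.7405  11.9403  16.1145  14.0552]
a=μᵀx=1.538526  b=𝟙ᵀx=11.659112  c=𝟙ᵀy=92.523267  D=ac−b²=6.414582
λ₁=(c·0.151−b)/D = (92.523267·0.151−11.659112)/6.414582 = 0.360413
λ₂=(a−b·0.151)/D = (1.538526−11.659112·0.151)/6.414582 = -0.034609
w* = 0.360413·x + -0.034609·y:
  w_0 = 0.360413·2.8448 + -0.034609·17.6728 = 0.4137  (Disney)
  w_1 = 0.360413·3.4397 + -0.034609·32.7405 = 0.1066  (Visa)
  w_2 = 0.360413·1.8600 + -0.034609·11.9403 = 0.2571  (Raytheon)
  w_3 = 0.360413·1.8051 + -0.034609·16.1145 = 0.0929  (Ford)
  w_4 = 0.360413·1.7095 + -0.034609·14.0552 = 0.1297  (Tesla)
Σw_i=1.0000  μᵀw=0.1510
σ²=wᵀΣw=λ₁·μ_p+λ₂ = 0.360413·0.151 + -0.034609 = 0.019814 ≈ 0.0198

0.4137  0.1066  0.2571  0.0929  0.1297


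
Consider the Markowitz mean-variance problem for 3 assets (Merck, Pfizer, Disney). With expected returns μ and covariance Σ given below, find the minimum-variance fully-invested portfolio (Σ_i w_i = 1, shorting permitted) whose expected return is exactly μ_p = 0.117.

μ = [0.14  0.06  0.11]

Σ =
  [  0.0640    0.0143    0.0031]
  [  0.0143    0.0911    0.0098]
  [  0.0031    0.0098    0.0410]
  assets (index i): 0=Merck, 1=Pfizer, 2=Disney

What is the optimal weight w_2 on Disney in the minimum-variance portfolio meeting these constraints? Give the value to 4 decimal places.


u=Σ⁻¹μ = [2.0510  0.0665  2.5120]
v=Σ⁻¹𝟙 = [13.0991  6.5726  21.8288]
a=μᵀu=0.567441  b=𝟙ᵀu=4.629399  c=𝟙ᵀv=41.500492  D=ac−b²=2.117731
λ₁=(c·0.117−b)/D = (41.500492·0.117−4.629399)/2.117731 = 0.106793
λ₂=(a−b·0.117)/D = (0.567441−4.629399·0.117)/2.117731 = 0.012183
w* = 0.106793·u + 0.012183·v:
  w_0 = 0.106793·2.0510 + 0.012183·13.0991 = 0.3786  (Merck)
  w_1 = 0.106793·0.0665 + 0.012183·6.5726 = 0.0872  (Pfizer)
  w_2 = 0.106793·2.5120 + 0.012183·21.8288 = 0.5342  (Disney)
Σw_i=1.0000  μᵀw=0.1170
σ²=wᵀΣw=λ₁·μ_p+λ₂ = 0.106793·0.117 + 0.012183 = 0.024678 ≈ 0.0247

0.5342


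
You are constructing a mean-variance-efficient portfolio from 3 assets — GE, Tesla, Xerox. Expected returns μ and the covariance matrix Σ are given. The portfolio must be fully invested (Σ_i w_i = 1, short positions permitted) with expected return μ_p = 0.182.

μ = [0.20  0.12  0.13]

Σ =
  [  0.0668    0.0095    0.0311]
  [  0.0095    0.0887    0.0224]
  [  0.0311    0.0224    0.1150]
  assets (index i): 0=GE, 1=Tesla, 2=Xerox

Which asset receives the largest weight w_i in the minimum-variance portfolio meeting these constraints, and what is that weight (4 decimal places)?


GE (0.7737)

u=Σ⁻¹μ = [2.7636  1.0098  0.1864]
v=Σ⁻¹𝟙 = [11.9607  9.0594  3.6964]
a=μᵀu=0.698132  b=𝟙ᵀu=3.959814  c=𝟙ᵀv=24.716603  D=ac−b²=1.575331
λ₁=(c·0.182−b)/D = (24.716603·0.182−3.959814)/1.575331 = 0.341901
λ₂=(a−b·0.182)/D = (0.698132−3.959814·0.182)/1.575331 = -0.014317
w* = 0.341901·u + -0.014317·v:
  w_0 = 0.341901·2.7636 + -0.014317·11.9607 = 0.7737  (GE)
  w_1 = 0.341901·1.0098 + -0.014317·9.0594 = 0.2156  (Tesla)
  w_2 = 0.341901·0.1864 + -0.014317·3.6964 = 0.0108  (Xerox)
Σw_i=1.0000  μᵀw=0.1820
σ²=wᵀΣw=λ₁·μ_p+λ₂ = 0.341901·0.182 + -0.014317 = 0.047909 ≈ 0.0479


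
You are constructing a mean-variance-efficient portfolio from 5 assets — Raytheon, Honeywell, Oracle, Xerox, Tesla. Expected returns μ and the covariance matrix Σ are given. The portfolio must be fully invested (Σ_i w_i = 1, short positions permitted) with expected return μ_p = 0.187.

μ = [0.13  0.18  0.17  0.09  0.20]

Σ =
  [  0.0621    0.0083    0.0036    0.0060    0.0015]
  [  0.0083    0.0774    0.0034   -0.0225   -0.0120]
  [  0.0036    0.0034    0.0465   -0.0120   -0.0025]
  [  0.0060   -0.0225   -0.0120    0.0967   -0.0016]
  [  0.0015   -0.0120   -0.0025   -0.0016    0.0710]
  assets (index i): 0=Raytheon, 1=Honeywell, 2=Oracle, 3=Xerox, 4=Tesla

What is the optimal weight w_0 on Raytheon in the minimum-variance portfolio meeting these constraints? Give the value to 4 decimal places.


-0.0387

u=Σ⁻¹μ = [1.1337  3.2024  4.0838  2.1706  3.5269]
v=Σ⁻¹𝟙 = [10.0410  18.6595  24.8495  17.4463  18.2942]
a=μᵀu=2.318801  b=𝟙ᵀu=14.117465  c=𝟙ᵀv=89.290525  D=ac−b²=7.744134
λ₁=(c·0.187−b)/D = (89.290525·0.187−14.117465)/7.744134 = 0.333138
λ₂=(a−b·0.187)/D = (2.318801−14.117465·0.187)/7.744134 = -0.041472
w* = 0.333138·u + -0.041472·v:
  w_0 = 0.333138·1.1337 + -0.041472·10.0410 = -0.0387  (Raytheon)
  w_1 = 0.333138·3.2024 + -0.041472·18.6595 = 0.2930  (Honeywell)
  w_2 = 0.333138·4.0838 + -0.041472·24.8495 = 0.3299  (Oracle)
  w_3 = 0.333138·2.1706 + -0.041472·17.4463 = -0.0004  (Xerox)
  w_4 = 0.333138·3.5269 + -0.041472·18.2942 = 0.4162  (Tesla)
Σw_i=1.0000  μᵀw=0.1870
σ²=wᵀΣw=λ₁·μ_p+λ₂ = 0.333138·0.187 + -0.041472 = 0.020825 ≈ 0.0208


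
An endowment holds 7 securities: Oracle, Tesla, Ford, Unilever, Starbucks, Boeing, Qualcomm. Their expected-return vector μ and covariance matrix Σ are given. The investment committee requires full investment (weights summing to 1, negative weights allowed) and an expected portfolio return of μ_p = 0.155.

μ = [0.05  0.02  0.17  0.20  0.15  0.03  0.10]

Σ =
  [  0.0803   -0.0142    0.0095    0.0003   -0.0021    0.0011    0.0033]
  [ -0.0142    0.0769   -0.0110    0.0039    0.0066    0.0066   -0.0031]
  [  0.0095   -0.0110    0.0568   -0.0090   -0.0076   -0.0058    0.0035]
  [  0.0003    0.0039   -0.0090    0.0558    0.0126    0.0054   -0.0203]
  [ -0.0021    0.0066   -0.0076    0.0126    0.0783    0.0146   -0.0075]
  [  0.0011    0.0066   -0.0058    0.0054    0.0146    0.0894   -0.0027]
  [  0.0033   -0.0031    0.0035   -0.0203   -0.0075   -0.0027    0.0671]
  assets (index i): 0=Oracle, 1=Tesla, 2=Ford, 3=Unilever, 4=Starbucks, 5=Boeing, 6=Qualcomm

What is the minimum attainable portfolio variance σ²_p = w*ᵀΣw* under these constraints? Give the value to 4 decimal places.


0.0109

u=Σ⁻¹μ = [0.1662  0.5678  3.9003  4.8543  1.7438  0.0564  2.9707]
v=Σ⁻¹𝟙 = [11.6655  16.5397  23.8072  25.7623  10.4323  8.8055  23.1661]
a=μᵀu=2.213892  b=𝟙ᵀu=14.259374  c=𝟙ᵀv=120.178563  D=ac−b²=62.732607
λ₁=(c·0.155−b)/D = (120.178563·0.155−14.259374)/62.732607 = 0.069634
λ₂=(a−b·0.155)/D = (2.213892−14.259374·0.155)/62.732607 = 0.000059
w* = 0.069634·u + 0.000059·v:
  w_0 = 0.069634·0.1662 + 0.000059·11.6655 = 0.0123  (Oracle)
  w_1 = 0.069634·0.5678 + 0.000059·16.5397 = 0.0405  (Tesla)
  w_2 = 0.069634·3.9003 + 0.000059·23.8072 = 0.2730  (Ford)
  w_3 = 0.069634·4.8543 + 0.000059·25.7623 = 0.3395  (Unilever)
  w_4 = 0.069634·1.7438 + 0.000059·10.4323 = 0.1220  (Starbucks)
  w_5 = 0.069634·0.0564 + 0.000059·8.8055 = 0.0044  (Boeing)
  w_6 = 0.069634·2.9707 + 0.000059·23.1661 = 0.2082  (Qualcomm)
Σw_i=1.0000  μᵀw=0.1550
σ²=wᵀΣw=λ₁·μ_p+λ₂ = 0.069634·0.155 + 0.000059 = 0.010852 ≈ 0.0109


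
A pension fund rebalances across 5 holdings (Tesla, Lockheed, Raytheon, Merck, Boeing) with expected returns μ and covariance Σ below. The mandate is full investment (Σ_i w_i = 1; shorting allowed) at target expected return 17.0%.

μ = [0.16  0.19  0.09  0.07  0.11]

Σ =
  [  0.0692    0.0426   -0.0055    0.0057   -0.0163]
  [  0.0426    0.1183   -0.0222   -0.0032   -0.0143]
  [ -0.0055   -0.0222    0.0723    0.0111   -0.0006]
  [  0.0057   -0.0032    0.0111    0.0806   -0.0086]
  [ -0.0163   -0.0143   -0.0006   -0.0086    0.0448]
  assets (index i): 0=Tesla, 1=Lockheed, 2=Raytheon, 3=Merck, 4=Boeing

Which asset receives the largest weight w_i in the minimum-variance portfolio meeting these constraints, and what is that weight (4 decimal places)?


p=Σ⁻¹μ = [2.3295  1.6186  1.8068  0.9487  4.0259]
q=Σ⁻¹𝟙 = [16.5587  10.0776  16.4700  13.0259  34.2839]
a=μᵀp=1.352118  b=𝟙ᵀp=10.729471  c=𝟙ᵀq=90.416065  D=ac−b²=7.131656
λ₁=(c·0.170−b)/D = (90.416065·0.170−10.729471)/7.131656 = 0.650797
λ₂=(a−b·0.170)/D = (1.352118−10.729471·0.170)/7.131656 = -0.066169
w* = 0.650797·p + -0.066169·q:
  w_0 = 0.650797·2.3295 + -0.066169·16.5587 = 0.4203  (Tesla)
  w_1 = 0.650797·1.6186 + -0.066169·10.0776 = 0.3866  (Lockheed)
  w_2 = 0.650797·1.8068 + -0.066169·16.4700 = 0.0860  (Raytheon)
  w_3 = 0.650797·0.9487 + -0.066169·13.0259 = -0.2445  (Merck)
  w_4 = 0.650797·4.0259 + -0.066169·34.2839 = 0.3515  (Boeing)
Σw_i=1.0000  μᵀw=0.1700
σ²=wᵀΣw=λ₁·μ_p+λ₂ = 0.650797·0.170 + -0.066169 = 0.044467 ≈ 0.0445

Tesla (0.4203)


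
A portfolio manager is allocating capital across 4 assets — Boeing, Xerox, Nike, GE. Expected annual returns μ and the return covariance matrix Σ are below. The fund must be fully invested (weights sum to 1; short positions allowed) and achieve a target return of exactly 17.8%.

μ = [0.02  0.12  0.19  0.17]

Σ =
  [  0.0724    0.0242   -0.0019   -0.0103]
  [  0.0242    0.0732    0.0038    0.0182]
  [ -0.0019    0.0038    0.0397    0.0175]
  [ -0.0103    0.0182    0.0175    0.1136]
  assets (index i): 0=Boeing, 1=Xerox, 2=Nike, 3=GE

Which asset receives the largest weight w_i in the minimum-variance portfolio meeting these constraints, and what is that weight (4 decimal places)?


g=Σ⁻¹μ = [0.0691  1.2321  4.3943  0.6284]
h=Σ⁻¹𝟙 = [12.8681  6.8927  22.7843  5.3554]
a=μᵀg=1.090977  b=𝟙ᵀg=6.323919  c=𝟙ᵀh=47.900443  D=ac−b²=12.266333
λ₁=(c·0.178−b)/D = (47.900443·0.178−6.323919)/12.266333 = 0.179545
λ₂=(a−b·0.178)/D = (1.090977−6.323919·0.178)/12.266333 = -0.002827
w* = 0.179545·g + -0.002827·h:
  w_0 = 0.179545·0.0691 + -0.002827·12.8681 = -0.0240  (Boeing)
  w_1 = 0.179545·1.2321 + -0.002827·6.8927 = 0.2017  (Xerox)
  w_2 = 0.179545·4.3943 + -0.002827·22.7843 = 0.7245  (Nike)
  w_3 = 0.179545·0.6284 + -0.002827·5.3554 = 0.0977  (GE)
Σw_i=1.0000  μᵀw=0.1780
σ²=wᵀΣw=λ₁·μ_p+λ₂ = 0.179545·0.178 + -0.002827 = 0.029132 ≈ 0.0291

Nike (0.7245)


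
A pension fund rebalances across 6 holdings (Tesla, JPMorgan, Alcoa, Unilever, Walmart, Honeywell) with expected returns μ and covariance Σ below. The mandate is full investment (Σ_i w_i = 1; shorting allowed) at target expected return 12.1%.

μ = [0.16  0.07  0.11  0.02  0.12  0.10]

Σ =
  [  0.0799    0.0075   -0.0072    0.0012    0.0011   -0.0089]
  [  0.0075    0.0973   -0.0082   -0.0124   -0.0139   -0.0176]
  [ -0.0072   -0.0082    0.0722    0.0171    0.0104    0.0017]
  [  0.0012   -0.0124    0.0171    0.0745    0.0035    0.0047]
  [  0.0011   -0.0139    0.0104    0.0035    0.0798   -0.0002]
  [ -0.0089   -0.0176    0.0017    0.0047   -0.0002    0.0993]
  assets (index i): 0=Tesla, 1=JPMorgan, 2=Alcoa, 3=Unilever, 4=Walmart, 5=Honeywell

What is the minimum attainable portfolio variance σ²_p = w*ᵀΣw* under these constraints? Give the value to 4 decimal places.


0.0159

p=Σ⁻¹μ = [2.1805  1.1358  1.6533  -0.1132  1.4645  1.3838]
q=Σ⁻¹𝟙 = [13.2269  16.0472  12.0286  11.6610  13.0986  13.3687]
a=μᵀp=0.922107  b=𝟙ᵀp=7.704683  c=𝟙ᵀq=79.431042  D=ac−b²=13.881791
λ₁=(c·0.121−b)/D = (79.431042·0.121−7.704683)/13.881791 = 0.137336
λ₂=(a−b·0.121)/D = (0.922107−7.704683·0.121)/13.881791 = -0.000732
w* = 0.137336·p + -0.000732·q:
  w_0 = 0.137336·2.1805 + -0.000732·13.2269 = 0.2898  (Tesla)
  w_1 = 0.137336·1.1358 + -0.000732·16.0472 = 0.1442  (JPMorgan)
  w_2 = 0.137336·1.6533 + -0.000732·12.0286 = 0.2182  (Alcoa)
  w_3 = 0.137336·-0.1132 + -0.000732·11.6610 = -0.0241  (Unilever)
  w_4 = 0.137336·1.4645 + -0.000732·13.0986 = 0.1915  (Walmart)
  w_5 = 0.137336·1.3838 + -0.000732·13.3687 = 0.1803  (Honeywell)
Σw_i=1.0000  μᵀw=0.1210
σ²=wᵀΣw=λ₁·μ_p+λ₂ = 0.137336·0.121 + -0.000732 = 0.015886 ≈ 0.0159


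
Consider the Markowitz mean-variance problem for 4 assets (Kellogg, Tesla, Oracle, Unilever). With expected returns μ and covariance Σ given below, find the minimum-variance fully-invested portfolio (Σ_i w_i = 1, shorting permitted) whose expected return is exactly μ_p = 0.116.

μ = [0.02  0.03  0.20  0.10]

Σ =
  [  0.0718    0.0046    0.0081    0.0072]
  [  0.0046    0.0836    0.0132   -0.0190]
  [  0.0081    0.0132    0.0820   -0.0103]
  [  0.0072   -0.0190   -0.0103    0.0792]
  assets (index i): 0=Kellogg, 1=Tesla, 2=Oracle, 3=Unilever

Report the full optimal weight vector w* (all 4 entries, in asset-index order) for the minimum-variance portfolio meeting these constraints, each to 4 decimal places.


0.0985  0.1863  0.3692  0.3460

u=Σ⁻¹μ = [-0.2099  0.3444  2.6185  1.7049]
v=Σ⁻¹𝟙 = [10.1804  13.3661  11.0916  16.3497]
a=μᵀu=0.700314  b=𝟙ᵀu=4.457879  c=𝟙ᵀv=50.987862  D=ac−b²=15.834812
λ₁=(c·0.116−b)/D = (50.987862·0.116−4.457879)/15.834812 = 0.091994
λ₂=(a−b·0.116)/D = (0.700314−4.457879·0.116)/15.834812 = 0.011569
w* = 0.091994·u + 0.011569·v:
  w_0 = 0.091994·-0.2099 + 0.011569·10.1804 = 0.0985  (Kellogg)
  w_1 = 0.091994·0.3444 + 0.011569·13.3661 = 0.1863  (Tesla)
  w_2 = 0.091994·2.6185 + 0.011569·11.0916 = 0.3692  (Oracle)
  w_3 = 0.091994·1.7049 + 0.011569·16.3497 = 0.3460  (Unilever)
Σw_i=1.0000  μᵀw=0.1160
σ²=wᵀΣw=λ₁·μ_p+λ₂ = 0.091994·0.116 + 0.011569 = 0.022241 ≈ 0.0222


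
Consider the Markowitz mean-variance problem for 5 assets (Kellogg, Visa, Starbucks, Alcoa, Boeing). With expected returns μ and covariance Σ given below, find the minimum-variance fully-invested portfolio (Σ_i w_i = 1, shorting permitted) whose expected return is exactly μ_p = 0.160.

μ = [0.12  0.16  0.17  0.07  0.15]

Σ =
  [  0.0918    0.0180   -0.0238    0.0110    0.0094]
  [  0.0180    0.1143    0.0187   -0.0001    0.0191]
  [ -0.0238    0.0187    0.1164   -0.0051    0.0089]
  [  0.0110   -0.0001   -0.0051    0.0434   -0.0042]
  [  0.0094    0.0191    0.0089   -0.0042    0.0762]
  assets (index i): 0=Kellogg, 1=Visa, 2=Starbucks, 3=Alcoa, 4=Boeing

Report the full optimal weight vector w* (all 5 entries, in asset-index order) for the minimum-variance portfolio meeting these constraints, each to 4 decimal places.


0.2447  0.1838  0.3611  -0.1035  0.3139

g=Σ⁻¹μ = [1.2173  0.6964  1.5505  1.6385  1.5530]
h=Σ⁻¹𝟙 = [8.7929  3.8940  9.9196  23.0690  11.1755]
a=μᵀg=0.868730  b=𝟙ᵀg=6.655682  c=𝟙ᵀh=56.851043  D=ac−b²=5.090120
λ₁=(c·0.160−b)/D = (56.851043·0.160−6.655682)/5.090120 = 0.479455
λ₂=(a−b·0.160)/D = (0.868730−6.655682·0.160)/5.090120 = -0.038541
w* = 0.479455·g + -0.038541·h:
  w_0 = 0.479455·1.2173 + -0.038541·8.7929 = 0.2447  (Kellogg)
  w_1 = 0.479455·0.6964 + -0.038541·3.8940 = 0.1838  (Visa)
  w_2 = 0.479455·1.5505 + -0.038541·9.9196 = 0.3611  (Starbucks)
  w_3 = 0.479455·1.6385 + -0.038541·23.0690 = -0.1035  (Alcoa)
  w_4 = 0.479455·1.5530 + -0.038541·11.1755 = 0.3139  (Boeing)
Σw_i=1.0000  μᵀw=0.1600
σ²=wᵀΣw=λ₁·μ_p+λ₂ = 0.479455·0.160 + -0.038541 = 0.038172 ≈ 0.0382


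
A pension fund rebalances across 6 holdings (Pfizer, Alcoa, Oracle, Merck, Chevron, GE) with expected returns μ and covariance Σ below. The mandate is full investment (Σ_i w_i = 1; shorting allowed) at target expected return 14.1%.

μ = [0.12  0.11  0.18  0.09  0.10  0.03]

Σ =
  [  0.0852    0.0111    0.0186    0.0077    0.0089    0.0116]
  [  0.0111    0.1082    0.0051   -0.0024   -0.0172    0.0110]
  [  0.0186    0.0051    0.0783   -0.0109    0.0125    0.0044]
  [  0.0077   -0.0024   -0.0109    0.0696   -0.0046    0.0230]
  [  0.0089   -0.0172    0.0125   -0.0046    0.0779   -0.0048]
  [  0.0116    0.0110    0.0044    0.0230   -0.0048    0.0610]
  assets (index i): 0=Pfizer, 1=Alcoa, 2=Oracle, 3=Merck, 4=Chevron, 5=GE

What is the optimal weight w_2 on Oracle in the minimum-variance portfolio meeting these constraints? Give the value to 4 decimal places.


0.3799

g=Σ⁻¹μ = [0.5654  1.1480  2.1960  1.8914  1.1949  -0.6003]
h=Σ⁻¹𝟙 = [4.2348  9.9911  10.2575  13.8353  14.2819  8.9538]
a=μᵀg=0.861130  b=𝟙ᵀg=6.395532  c=𝟙ᵀh=61.554441  D=ac−b²=12.103530
λ₁=(c·0.141−b)/D = (61.554441·0.141−6.395532)/12.103530 = 0.188676
λ₂=(a−b·0.141)/D = (0.861130−6.395532·0.141)/12.103530 = -0.003358
w* = 0.188676·g + -0.003358·h:
  w_0 = 0.188676·0.5654 + -0.003358·4.2348 = 0.0925  (Pfizer)
  w_1 = 0.188676·1.1480 + -0.003358·9.9911 = 0.1831  (Alcoa)
  w_2 = 0.188676·2.1960 + -0.003358·10.2575 = 0.3799  (Oracle)
  w_3 = 0.188676·1.8914 + -0.003358·13.8353 = 0.3104  (Merck)
  w_4 = 0.188676·1.1949 + -0.003358·14.2819 = 0.1775  (Chevron)
  w_5 = 0.188676·-0.6003 + -0.003358·8.9538 = -0.1433  (GE)
Σw_i=1.0000  μᵀw=0.1410
σ²=wᵀΣw=λ₁·μ_p+λ₂ = 0.188676·0.141 + -0.003358 = 0.023246 ≈ 0.0232


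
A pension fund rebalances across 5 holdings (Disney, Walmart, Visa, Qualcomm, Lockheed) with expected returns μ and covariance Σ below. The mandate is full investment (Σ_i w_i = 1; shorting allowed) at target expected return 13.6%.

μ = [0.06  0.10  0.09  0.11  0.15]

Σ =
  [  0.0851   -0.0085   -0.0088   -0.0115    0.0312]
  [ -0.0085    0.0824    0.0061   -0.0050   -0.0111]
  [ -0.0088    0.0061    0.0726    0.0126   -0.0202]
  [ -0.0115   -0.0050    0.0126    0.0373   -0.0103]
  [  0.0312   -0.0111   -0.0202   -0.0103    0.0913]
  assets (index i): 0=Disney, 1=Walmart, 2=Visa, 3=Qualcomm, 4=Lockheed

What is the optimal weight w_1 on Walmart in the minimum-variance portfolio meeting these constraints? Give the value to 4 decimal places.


g=Σ⁻¹μ = [0.6439  1.7216  1.1866  3.6133  2.3024]
h=Σ⁻¹𝟙 = [13.7675  16.6393  12.3930  33.1729  14.7554]
a=μᵀg=1.060399  b=𝟙ᵀg=9.467690  c=𝟙ᵀh=90.728175  D=ac−b²=6.570950
λ₁=(c·0.136−b)/D = (90.728175·0.136−9.467690)/6.570950 = 0.436975
λ₂=(a−b·0.136)/D = (1.060399−9.467690·0.136)/6.570950 = -0.034577
w* = 0.436975·g + -0.034577·h:
  w_0 = 0.436975·0.6439 + -0.034577·13.7675 = -0.1947  (Disney)
  w_1 = 0.436975·1.7216 + -0.034577·16.6393 = 0.1769  (Walmart)
  w_2 = 0.436975·1.1866 + -0.034577·12.3930 = 0.0900  (Visa)
  w_3 = 0.436975·3.6133 + -0.034577·33.1729 = 0.4319  (Qualcomm)
  w_4 = 0.436975·2.3024 + -0.034577·14.7554 = 0.4959  (Lockheed)
Σw_i=1.0000  μᵀw=0.1360
σ²=wᵀΣw=λ₁·μ_p+λ₂ = 0.436975·0.136 + -0.034577 = 0.024851 ≈ 0.0249

0.1769
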